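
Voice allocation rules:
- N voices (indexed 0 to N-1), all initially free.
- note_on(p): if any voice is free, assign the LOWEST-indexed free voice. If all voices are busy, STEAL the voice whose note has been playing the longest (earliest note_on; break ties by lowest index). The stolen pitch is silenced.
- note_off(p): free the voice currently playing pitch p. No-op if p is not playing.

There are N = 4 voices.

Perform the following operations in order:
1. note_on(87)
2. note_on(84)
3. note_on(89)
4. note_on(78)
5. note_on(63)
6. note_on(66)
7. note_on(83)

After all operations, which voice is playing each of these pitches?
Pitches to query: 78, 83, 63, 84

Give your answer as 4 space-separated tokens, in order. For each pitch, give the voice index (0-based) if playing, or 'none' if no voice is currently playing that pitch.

Answer: 3 2 0 none

Derivation:
Op 1: note_on(87): voice 0 is free -> assigned | voices=[87 - - -]
Op 2: note_on(84): voice 1 is free -> assigned | voices=[87 84 - -]
Op 3: note_on(89): voice 2 is free -> assigned | voices=[87 84 89 -]
Op 4: note_on(78): voice 3 is free -> assigned | voices=[87 84 89 78]
Op 5: note_on(63): all voices busy, STEAL voice 0 (pitch 87, oldest) -> assign | voices=[63 84 89 78]
Op 6: note_on(66): all voices busy, STEAL voice 1 (pitch 84, oldest) -> assign | voices=[63 66 89 78]
Op 7: note_on(83): all voices busy, STEAL voice 2 (pitch 89, oldest) -> assign | voices=[63 66 83 78]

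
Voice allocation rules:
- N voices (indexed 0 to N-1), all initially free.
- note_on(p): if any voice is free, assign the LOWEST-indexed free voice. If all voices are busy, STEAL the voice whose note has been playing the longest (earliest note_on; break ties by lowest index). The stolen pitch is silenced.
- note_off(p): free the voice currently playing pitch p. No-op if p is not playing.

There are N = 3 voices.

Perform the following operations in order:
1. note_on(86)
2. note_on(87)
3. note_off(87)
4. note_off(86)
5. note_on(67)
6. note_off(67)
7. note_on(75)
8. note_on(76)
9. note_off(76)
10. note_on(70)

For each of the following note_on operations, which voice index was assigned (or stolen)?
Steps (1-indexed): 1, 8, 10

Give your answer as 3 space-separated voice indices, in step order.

Answer: 0 1 1

Derivation:
Op 1: note_on(86): voice 0 is free -> assigned | voices=[86 - -]
Op 2: note_on(87): voice 1 is free -> assigned | voices=[86 87 -]
Op 3: note_off(87): free voice 1 | voices=[86 - -]
Op 4: note_off(86): free voice 0 | voices=[- - -]
Op 5: note_on(67): voice 0 is free -> assigned | voices=[67 - -]
Op 6: note_off(67): free voice 0 | voices=[- - -]
Op 7: note_on(75): voice 0 is free -> assigned | voices=[75 - -]
Op 8: note_on(76): voice 1 is free -> assigned | voices=[75 76 -]
Op 9: note_off(76): free voice 1 | voices=[75 - -]
Op 10: note_on(70): voice 1 is free -> assigned | voices=[75 70 -]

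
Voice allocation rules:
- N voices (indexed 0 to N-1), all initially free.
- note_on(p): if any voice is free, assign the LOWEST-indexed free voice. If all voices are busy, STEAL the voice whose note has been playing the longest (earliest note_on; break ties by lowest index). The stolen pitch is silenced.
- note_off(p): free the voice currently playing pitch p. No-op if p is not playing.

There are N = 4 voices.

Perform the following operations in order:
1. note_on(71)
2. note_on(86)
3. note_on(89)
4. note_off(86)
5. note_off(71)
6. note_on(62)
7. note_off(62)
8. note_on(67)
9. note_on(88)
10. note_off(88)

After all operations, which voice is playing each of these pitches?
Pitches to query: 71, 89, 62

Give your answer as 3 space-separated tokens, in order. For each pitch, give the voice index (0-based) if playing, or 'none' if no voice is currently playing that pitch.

Answer: none 2 none

Derivation:
Op 1: note_on(71): voice 0 is free -> assigned | voices=[71 - - -]
Op 2: note_on(86): voice 1 is free -> assigned | voices=[71 86 - -]
Op 3: note_on(89): voice 2 is free -> assigned | voices=[71 86 89 -]
Op 4: note_off(86): free voice 1 | voices=[71 - 89 -]
Op 5: note_off(71): free voice 0 | voices=[- - 89 -]
Op 6: note_on(62): voice 0 is free -> assigned | voices=[62 - 89 -]
Op 7: note_off(62): free voice 0 | voices=[- - 89 -]
Op 8: note_on(67): voice 0 is free -> assigned | voices=[67 - 89 -]
Op 9: note_on(88): voice 1 is free -> assigned | voices=[67 88 89 -]
Op 10: note_off(88): free voice 1 | voices=[67 - 89 -]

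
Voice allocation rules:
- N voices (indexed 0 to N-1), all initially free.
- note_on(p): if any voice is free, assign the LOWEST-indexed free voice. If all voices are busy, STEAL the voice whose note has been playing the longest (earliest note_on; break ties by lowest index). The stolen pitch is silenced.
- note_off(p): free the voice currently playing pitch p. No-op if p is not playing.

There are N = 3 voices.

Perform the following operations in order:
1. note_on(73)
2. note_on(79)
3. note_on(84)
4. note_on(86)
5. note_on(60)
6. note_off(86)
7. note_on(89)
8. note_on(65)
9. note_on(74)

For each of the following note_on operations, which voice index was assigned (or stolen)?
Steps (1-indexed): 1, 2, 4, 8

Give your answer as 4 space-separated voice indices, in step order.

Answer: 0 1 0 2

Derivation:
Op 1: note_on(73): voice 0 is free -> assigned | voices=[73 - -]
Op 2: note_on(79): voice 1 is free -> assigned | voices=[73 79 -]
Op 3: note_on(84): voice 2 is free -> assigned | voices=[73 79 84]
Op 4: note_on(86): all voices busy, STEAL voice 0 (pitch 73, oldest) -> assign | voices=[86 79 84]
Op 5: note_on(60): all voices busy, STEAL voice 1 (pitch 79, oldest) -> assign | voices=[86 60 84]
Op 6: note_off(86): free voice 0 | voices=[- 60 84]
Op 7: note_on(89): voice 0 is free -> assigned | voices=[89 60 84]
Op 8: note_on(65): all voices busy, STEAL voice 2 (pitch 84, oldest) -> assign | voices=[89 60 65]
Op 9: note_on(74): all voices busy, STEAL voice 1 (pitch 60, oldest) -> assign | voices=[89 74 65]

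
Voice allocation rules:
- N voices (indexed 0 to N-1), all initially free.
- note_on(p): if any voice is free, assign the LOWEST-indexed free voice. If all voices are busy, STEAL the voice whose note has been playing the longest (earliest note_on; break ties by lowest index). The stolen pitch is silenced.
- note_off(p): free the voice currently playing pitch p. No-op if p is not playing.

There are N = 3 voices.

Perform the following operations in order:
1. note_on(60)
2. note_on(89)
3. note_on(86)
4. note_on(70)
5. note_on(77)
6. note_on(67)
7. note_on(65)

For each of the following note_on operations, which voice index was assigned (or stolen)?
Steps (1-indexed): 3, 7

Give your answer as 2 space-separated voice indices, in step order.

Answer: 2 0

Derivation:
Op 1: note_on(60): voice 0 is free -> assigned | voices=[60 - -]
Op 2: note_on(89): voice 1 is free -> assigned | voices=[60 89 -]
Op 3: note_on(86): voice 2 is free -> assigned | voices=[60 89 86]
Op 4: note_on(70): all voices busy, STEAL voice 0 (pitch 60, oldest) -> assign | voices=[70 89 86]
Op 5: note_on(77): all voices busy, STEAL voice 1 (pitch 89, oldest) -> assign | voices=[70 77 86]
Op 6: note_on(67): all voices busy, STEAL voice 2 (pitch 86, oldest) -> assign | voices=[70 77 67]
Op 7: note_on(65): all voices busy, STEAL voice 0 (pitch 70, oldest) -> assign | voices=[65 77 67]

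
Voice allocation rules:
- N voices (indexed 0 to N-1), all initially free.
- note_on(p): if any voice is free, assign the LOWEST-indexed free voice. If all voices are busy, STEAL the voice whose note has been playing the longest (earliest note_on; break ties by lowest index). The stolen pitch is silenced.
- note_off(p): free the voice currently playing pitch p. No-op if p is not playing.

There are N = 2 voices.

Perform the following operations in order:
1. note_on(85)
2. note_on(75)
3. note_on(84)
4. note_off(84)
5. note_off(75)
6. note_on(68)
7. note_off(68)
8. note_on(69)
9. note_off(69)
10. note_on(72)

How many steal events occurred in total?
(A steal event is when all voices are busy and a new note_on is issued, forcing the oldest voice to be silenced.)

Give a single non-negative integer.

Op 1: note_on(85): voice 0 is free -> assigned | voices=[85 -]
Op 2: note_on(75): voice 1 is free -> assigned | voices=[85 75]
Op 3: note_on(84): all voices busy, STEAL voice 0 (pitch 85, oldest) -> assign | voices=[84 75]
Op 4: note_off(84): free voice 0 | voices=[- 75]
Op 5: note_off(75): free voice 1 | voices=[- -]
Op 6: note_on(68): voice 0 is free -> assigned | voices=[68 -]
Op 7: note_off(68): free voice 0 | voices=[- -]
Op 8: note_on(69): voice 0 is free -> assigned | voices=[69 -]
Op 9: note_off(69): free voice 0 | voices=[- -]
Op 10: note_on(72): voice 0 is free -> assigned | voices=[72 -]

Answer: 1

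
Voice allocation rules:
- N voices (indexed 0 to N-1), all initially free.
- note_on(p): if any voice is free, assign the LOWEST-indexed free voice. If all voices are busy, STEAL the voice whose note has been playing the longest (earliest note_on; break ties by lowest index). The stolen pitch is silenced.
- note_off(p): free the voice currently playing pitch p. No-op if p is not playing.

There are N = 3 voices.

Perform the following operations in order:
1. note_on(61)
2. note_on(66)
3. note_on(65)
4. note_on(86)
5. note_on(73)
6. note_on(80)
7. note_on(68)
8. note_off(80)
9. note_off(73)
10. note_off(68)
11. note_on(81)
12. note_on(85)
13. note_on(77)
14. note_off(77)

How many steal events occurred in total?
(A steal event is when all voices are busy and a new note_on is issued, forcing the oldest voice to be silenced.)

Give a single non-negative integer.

Answer: 4

Derivation:
Op 1: note_on(61): voice 0 is free -> assigned | voices=[61 - -]
Op 2: note_on(66): voice 1 is free -> assigned | voices=[61 66 -]
Op 3: note_on(65): voice 2 is free -> assigned | voices=[61 66 65]
Op 4: note_on(86): all voices busy, STEAL voice 0 (pitch 61, oldest) -> assign | voices=[86 66 65]
Op 5: note_on(73): all voices busy, STEAL voice 1 (pitch 66, oldest) -> assign | voices=[86 73 65]
Op 6: note_on(80): all voices busy, STEAL voice 2 (pitch 65, oldest) -> assign | voices=[86 73 80]
Op 7: note_on(68): all voices busy, STEAL voice 0 (pitch 86, oldest) -> assign | voices=[68 73 80]
Op 8: note_off(80): free voice 2 | voices=[68 73 -]
Op 9: note_off(73): free voice 1 | voices=[68 - -]
Op 10: note_off(68): free voice 0 | voices=[- - -]
Op 11: note_on(81): voice 0 is free -> assigned | voices=[81 - -]
Op 12: note_on(85): voice 1 is free -> assigned | voices=[81 85 -]
Op 13: note_on(77): voice 2 is free -> assigned | voices=[81 85 77]
Op 14: note_off(77): free voice 2 | voices=[81 85 -]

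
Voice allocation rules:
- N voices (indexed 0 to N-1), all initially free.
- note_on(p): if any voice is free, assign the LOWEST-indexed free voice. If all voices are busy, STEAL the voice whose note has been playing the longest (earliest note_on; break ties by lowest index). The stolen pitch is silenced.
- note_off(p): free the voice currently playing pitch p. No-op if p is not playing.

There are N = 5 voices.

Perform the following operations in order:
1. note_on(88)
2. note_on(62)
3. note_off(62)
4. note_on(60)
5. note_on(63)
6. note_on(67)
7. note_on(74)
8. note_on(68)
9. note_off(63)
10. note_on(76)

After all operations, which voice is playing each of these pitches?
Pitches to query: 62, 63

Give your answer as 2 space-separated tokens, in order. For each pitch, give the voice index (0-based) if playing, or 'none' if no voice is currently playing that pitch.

Answer: none none

Derivation:
Op 1: note_on(88): voice 0 is free -> assigned | voices=[88 - - - -]
Op 2: note_on(62): voice 1 is free -> assigned | voices=[88 62 - - -]
Op 3: note_off(62): free voice 1 | voices=[88 - - - -]
Op 4: note_on(60): voice 1 is free -> assigned | voices=[88 60 - - -]
Op 5: note_on(63): voice 2 is free -> assigned | voices=[88 60 63 - -]
Op 6: note_on(67): voice 3 is free -> assigned | voices=[88 60 63 67 -]
Op 7: note_on(74): voice 4 is free -> assigned | voices=[88 60 63 67 74]
Op 8: note_on(68): all voices busy, STEAL voice 0 (pitch 88, oldest) -> assign | voices=[68 60 63 67 74]
Op 9: note_off(63): free voice 2 | voices=[68 60 - 67 74]
Op 10: note_on(76): voice 2 is free -> assigned | voices=[68 60 76 67 74]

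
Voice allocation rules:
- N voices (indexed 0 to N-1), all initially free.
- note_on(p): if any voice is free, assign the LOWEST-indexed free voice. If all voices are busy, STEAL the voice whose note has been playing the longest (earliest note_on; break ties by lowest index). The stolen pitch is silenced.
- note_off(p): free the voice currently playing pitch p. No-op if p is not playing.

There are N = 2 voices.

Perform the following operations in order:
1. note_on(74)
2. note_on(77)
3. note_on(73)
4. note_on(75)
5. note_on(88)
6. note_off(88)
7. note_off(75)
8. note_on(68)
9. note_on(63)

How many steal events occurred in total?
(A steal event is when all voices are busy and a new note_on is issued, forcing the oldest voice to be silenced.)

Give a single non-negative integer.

Answer: 3

Derivation:
Op 1: note_on(74): voice 0 is free -> assigned | voices=[74 -]
Op 2: note_on(77): voice 1 is free -> assigned | voices=[74 77]
Op 3: note_on(73): all voices busy, STEAL voice 0 (pitch 74, oldest) -> assign | voices=[73 77]
Op 4: note_on(75): all voices busy, STEAL voice 1 (pitch 77, oldest) -> assign | voices=[73 75]
Op 5: note_on(88): all voices busy, STEAL voice 0 (pitch 73, oldest) -> assign | voices=[88 75]
Op 6: note_off(88): free voice 0 | voices=[- 75]
Op 7: note_off(75): free voice 1 | voices=[- -]
Op 8: note_on(68): voice 0 is free -> assigned | voices=[68 -]
Op 9: note_on(63): voice 1 is free -> assigned | voices=[68 63]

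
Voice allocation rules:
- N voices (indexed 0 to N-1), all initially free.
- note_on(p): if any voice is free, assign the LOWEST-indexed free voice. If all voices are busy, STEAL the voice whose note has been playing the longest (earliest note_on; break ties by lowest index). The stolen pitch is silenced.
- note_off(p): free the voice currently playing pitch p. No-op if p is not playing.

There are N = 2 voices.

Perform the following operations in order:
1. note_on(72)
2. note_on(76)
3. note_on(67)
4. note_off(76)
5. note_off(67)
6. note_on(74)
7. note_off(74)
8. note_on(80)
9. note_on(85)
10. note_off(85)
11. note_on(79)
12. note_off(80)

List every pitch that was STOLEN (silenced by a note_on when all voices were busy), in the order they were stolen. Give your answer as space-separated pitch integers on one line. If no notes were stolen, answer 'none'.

Op 1: note_on(72): voice 0 is free -> assigned | voices=[72 -]
Op 2: note_on(76): voice 1 is free -> assigned | voices=[72 76]
Op 3: note_on(67): all voices busy, STEAL voice 0 (pitch 72, oldest) -> assign | voices=[67 76]
Op 4: note_off(76): free voice 1 | voices=[67 -]
Op 5: note_off(67): free voice 0 | voices=[- -]
Op 6: note_on(74): voice 0 is free -> assigned | voices=[74 -]
Op 7: note_off(74): free voice 0 | voices=[- -]
Op 8: note_on(80): voice 0 is free -> assigned | voices=[80 -]
Op 9: note_on(85): voice 1 is free -> assigned | voices=[80 85]
Op 10: note_off(85): free voice 1 | voices=[80 -]
Op 11: note_on(79): voice 1 is free -> assigned | voices=[80 79]
Op 12: note_off(80): free voice 0 | voices=[- 79]

Answer: 72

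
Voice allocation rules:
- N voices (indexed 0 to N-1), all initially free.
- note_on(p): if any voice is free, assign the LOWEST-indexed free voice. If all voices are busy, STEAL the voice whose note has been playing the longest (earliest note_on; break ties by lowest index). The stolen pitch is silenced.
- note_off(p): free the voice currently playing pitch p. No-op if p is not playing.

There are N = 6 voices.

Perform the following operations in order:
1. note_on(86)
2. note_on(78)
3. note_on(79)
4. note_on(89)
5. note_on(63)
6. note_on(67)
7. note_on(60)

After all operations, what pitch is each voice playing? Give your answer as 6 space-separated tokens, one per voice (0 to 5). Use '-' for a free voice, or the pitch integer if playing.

Answer: 60 78 79 89 63 67

Derivation:
Op 1: note_on(86): voice 0 is free -> assigned | voices=[86 - - - - -]
Op 2: note_on(78): voice 1 is free -> assigned | voices=[86 78 - - - -]
Op 3: note_on(79): voice 2 is free -> assigned | voices=[86 78 79 - - -]
Op 4: note_on(89): voice 3 is free -> assigned | voices=[86 78 79 89 - -]
Op 5: note_on(63): voice 4 is free -> assigned | voices=[86 78 79 89 63 -]
Op 6: note_on(67): voice 5 is free -> assigned | voices=[86 78 79 89 63 67]
Op 7: note_on(60): all voices busy, STEAL voice 0 (pitch 86, oldest) -> assign | voices=[60 78 79 89 63 67]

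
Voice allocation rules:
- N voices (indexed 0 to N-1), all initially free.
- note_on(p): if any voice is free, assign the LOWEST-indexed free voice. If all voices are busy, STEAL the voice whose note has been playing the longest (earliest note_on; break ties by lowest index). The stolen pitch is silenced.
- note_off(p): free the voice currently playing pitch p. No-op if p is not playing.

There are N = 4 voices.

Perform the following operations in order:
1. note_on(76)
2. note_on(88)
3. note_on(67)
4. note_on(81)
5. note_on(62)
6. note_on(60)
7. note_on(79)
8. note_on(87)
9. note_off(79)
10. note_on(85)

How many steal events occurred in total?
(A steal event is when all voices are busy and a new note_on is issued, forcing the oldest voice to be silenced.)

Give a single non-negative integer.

Answer: 4

Derivation:
Op 1: note_on(76): voice 0 is free -> assigned | voices=[76 - - -]
Op 2: note_on(88): voice 1 is free -> assigned | voices=[76 88 - -]
Op 3: note_on(67): voice 2 is free -> assigned | voices=[76 88 67 -]
Op 4: note_on(81): voice 3 is free -> assigned | voices=[76 88 67 81]
Op 5: note_on(62): all voices busy, STEAL voice 0 (pitch 76, oldest) -> assign | voices=[62 88 67 81]
Op 6: note_on(60): all voices busy, STEAL voice 1 (pitch 88, oldest) -> assign | voices=[62 60 67 81]
Op 7: note_on(79): all voices busy, STEAL voice 2 (pitch 67, oldest) -> assign | voices=[62 60 79 81]
Op 8: note_on(87): all voices busy, STEAL voice 3 (pitch 81, oldest) -> assign | voices=[62 60 79 87]
Op 9: note_off(79): free voice 2 | voices=[62 60 - 87]
Op 10: note_on(85): voice 2 is free -> assigned | voices=[62 60 85 87]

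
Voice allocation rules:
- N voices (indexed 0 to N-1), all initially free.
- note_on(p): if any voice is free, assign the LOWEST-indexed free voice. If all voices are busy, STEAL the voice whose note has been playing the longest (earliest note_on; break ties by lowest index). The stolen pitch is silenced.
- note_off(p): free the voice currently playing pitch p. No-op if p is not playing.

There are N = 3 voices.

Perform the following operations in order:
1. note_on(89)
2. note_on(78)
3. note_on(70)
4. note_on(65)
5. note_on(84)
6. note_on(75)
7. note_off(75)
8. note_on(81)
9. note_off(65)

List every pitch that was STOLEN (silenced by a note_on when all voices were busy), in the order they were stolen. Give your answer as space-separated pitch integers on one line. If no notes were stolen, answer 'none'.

Answer: 89 78 70

Derivation:
Op 1: note_on(89): voice 0 is free -> assigned | voices=[89 - -]
Op 2: note_on(78): voice 1 is free -> assigned | voices=[89 78 -]
Op 3: note_on(70): voice 2 is free -> assigned | voices=[89 78 70]
Op 4: note_on(65): all voices busy, STEAL voice 0 (pitch 89, oldest) -> assign | voices=[65 78 70]
Op 5: note_on(84): all voices busy, STEAL voice 1 (pitch 78, oldest) -> assign | voices=[65 84 70]
Op 6: note_on(75): all voices busy, STEAL voice 2 (pitch 70, oldest) -> assign | voices=[65 84 75]
Op 7: note_off(75): free voice 2 | voices=[65 84 -]
Op 8: note_on(81): voice 2 is free -> assigned | voices=[65 84 81]
Op 9: note_off(65): free voice 0 | voices=[- 84 81]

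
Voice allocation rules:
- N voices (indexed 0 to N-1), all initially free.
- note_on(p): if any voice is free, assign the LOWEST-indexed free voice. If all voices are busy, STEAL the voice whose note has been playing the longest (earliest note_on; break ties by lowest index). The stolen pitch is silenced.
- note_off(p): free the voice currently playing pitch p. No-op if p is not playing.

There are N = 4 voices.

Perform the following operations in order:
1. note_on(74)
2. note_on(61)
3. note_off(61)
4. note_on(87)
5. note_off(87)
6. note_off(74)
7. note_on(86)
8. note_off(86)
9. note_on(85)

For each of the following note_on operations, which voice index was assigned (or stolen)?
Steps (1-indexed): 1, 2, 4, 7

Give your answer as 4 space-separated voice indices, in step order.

Op 1: note_on(74): voice 0 is free -> assigned | voices=[74 - - -]
Op 2: note_on(61): voice 1 is free -> assigned | voices=[74 61 - -]
Op 3: note_off(61): free voice 1 | voices=[74 - - -]
Op 4: note_on(87): voice 1 is free -> assigned | voices=[74 87 - -]
Op 5: note_off(87): free voice 1 | voices=[74 - - -]
Op 6: note_off(74): free voice 0 | voices=[- - - -]
Op 7: note_on(86): voice 0 is free -> assigned | voices=[86 - - -]
Op 8: note_off(86): free voice 0 | voices=[- - - -]
Op 9: note_on(85): voice 0 is free -> assigned | voices=[85 - - -]

Answer: 0 1 1 0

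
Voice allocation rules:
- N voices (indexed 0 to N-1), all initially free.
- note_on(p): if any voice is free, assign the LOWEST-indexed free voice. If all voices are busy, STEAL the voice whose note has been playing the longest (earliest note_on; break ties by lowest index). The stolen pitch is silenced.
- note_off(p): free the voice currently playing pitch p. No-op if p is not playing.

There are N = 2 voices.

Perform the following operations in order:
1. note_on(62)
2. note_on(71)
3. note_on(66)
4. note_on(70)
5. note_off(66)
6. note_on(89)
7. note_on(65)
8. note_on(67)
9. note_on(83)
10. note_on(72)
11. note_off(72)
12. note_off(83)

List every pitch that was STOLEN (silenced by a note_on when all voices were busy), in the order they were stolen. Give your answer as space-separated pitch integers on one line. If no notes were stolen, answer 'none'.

Answer: 62 71 70 89 65 67

Derivation:
Op 1: note_on(62): voice 0 is free -> assigned | voices=[62 -]
Op 2: note_on(71): voice 1 is free -> assigned | voices=[62 71]
Op 3: note_on(66): all voices busy, STEAL voice 0 (pitch 62, oldest) -> assign | voices=[66 71]
Op 4: note_on(70): all voices busy, STEAL voice 1 (pitch 71, oldest) -> assign | voices=[66 70]
Op 5: note_off(66): free voice 0 | voices=[- 70]
Op 6: note_on(89): voice 0 is free -> assigned | voices=[89 70]
Op 7: note_on(65): all voices busy, STEAL voice 1 (pitch 70, oldest) -> assign | voices=[89 65]
Op 8: note_on(67): all voices busy, STEAL voice 0 (pitch 89, oldest) -> assign | voices=[67 65]
Op 9: note_on(83): all voices busy, STEAL voice 1 (pitch 65, oldest) -> assign | voices=[67 83]
Op 10: note_on(72): all voices busy, STEAL voice 0 (pitch 67, oldest) -> assign | voices=[72 83]
Op 11: note_off(72): free voice 0 | voices=[- 83]
Op 12: note_off(83): free voice 1 | voices=[- -]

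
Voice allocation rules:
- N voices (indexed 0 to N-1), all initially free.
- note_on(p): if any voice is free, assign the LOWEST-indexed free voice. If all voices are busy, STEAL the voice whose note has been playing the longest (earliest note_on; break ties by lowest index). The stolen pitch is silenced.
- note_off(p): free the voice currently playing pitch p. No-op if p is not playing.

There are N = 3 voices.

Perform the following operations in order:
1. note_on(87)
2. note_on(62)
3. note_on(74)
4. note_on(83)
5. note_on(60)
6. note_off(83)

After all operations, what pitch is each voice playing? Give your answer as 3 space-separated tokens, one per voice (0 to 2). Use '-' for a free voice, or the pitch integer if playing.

Op 1: note_on(87): voice 0 is free -> assigned | voices=[87 - -]
Op 2: note_on(62): voice 1 is free -> assigned | voices=[87 62 -]
Op 3: note_on(74): voice 2 is free -> assigned | voices=[87 62 74]
Op 4: note_on(83): all voices busy, STEAL voice 0 (pitch 87, oldest) -> assign | voices=[83 62 74]
Op 5: note_on(60): all voices busy, STEAL voice 1 (pitch 62, oldest) -> assign | voices=[83 60 74]
Op 6: note_off(83): free voice 0 | voices=[- 60 74]

Answer: - 60 74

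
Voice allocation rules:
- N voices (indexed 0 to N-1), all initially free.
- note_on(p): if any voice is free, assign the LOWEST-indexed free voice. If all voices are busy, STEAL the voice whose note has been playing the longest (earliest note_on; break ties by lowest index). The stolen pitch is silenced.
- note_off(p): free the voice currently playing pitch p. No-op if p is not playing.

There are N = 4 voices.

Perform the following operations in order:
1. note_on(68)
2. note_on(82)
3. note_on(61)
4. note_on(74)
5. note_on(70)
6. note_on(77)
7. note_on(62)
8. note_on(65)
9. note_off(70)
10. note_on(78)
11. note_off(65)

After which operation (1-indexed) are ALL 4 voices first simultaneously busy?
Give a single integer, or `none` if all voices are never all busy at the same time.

Op 1: note_on(68): voice 0 is free -> assigned | voices=[68 - - -]
Op 2: note_on(82): voice 1 is free -> assigned | voices=[68 82 - -]
Op 3: note_on(61): voice 2 is free -> assigned | voices=[68 82 61 -]
Op 4: note_on(74): voice 3 is free -> assigned | voices=[68 82 61 74]
Op 5: note_on(70): all voices busy, STEAL voice 0 (pitch 68, oldest) -> assign | voices=[70 82 61 74]
Op 6: note_on(77): all voices busy, STEAL voice 1 (pitch 82, oldest) -> assign | voices=[70 77 61 74]
Op 7: note_on(62): all voices busy, STEAL voice 2 (pitch 61, oldest) -> assign | voices=[70 77 62 74]
Op 8: note_on(65): all voices busy, STEAL voice 3 (pitch 74, oldest) -> assign | voices=[70 77 62 65]
Op 9: note_off(70): free voice 0 | voices=[- 77 62 65]
Op 10: note_on(78): voice 0 is free -> assigned | voices=[78 77 62 65]
Op 11: note_off(65): free voice 3 | voices=[78 77 62 -]

Answer: 4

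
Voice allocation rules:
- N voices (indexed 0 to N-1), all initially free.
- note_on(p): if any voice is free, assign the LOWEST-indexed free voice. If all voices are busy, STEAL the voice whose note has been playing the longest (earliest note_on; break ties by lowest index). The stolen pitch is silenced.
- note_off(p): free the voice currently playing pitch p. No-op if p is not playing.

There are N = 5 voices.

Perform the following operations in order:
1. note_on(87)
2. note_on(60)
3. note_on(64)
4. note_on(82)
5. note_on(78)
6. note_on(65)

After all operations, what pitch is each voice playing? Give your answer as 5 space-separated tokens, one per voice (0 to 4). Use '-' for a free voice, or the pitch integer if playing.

Answer: 65 60 64 82 78

Derivation:
Op 1: note_on(87): voice 0 is free -> assigned | voices=[87 - - - -]
Op 2: note_on(60): voice 1 is free -> assigned | voices=[87 60 - - -]
Op 3: note_on(64): voice 2 is free -> assigned | voices=[87 60 64 - -]
Op 4: note_on(82): voice 3 is free -> assigned | voices=[87 60 64 82 -]
Op 5: note_on(78): voice 4 is free -> assigned | voices=[87 60 64 82 78]
Op 6: note_on(65): all voices busy, STEAL voice 0 (pitch 87, oldest) -> assign | voices=[65 60 64 82 78]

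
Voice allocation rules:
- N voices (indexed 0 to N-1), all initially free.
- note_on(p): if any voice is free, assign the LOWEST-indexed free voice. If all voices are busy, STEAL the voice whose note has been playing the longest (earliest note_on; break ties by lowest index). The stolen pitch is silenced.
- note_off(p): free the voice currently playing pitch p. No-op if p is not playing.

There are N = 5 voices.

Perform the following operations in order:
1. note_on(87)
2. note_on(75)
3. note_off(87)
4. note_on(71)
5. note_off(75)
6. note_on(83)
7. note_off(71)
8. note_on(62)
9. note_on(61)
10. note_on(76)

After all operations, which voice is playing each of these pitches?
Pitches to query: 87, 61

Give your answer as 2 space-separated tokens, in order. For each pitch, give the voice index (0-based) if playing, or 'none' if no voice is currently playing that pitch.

Op 1: note_on(87): voice 0 is free -> assigned | voices=[87 - - - -]
Op 2: note_on(75): voice 1 is free -> assigned | voices=[87 75 - - -]
Op 3: note_off(87): free voice 0 | voices=[- 75 - - -]
Op 4: note_on(71): voice 0 is free -> assigned | voices=[71 75 - - -]
Op 5: note_off(75): free voice 1 | voices=[71 - - - -]
Op 6: note_on(83): voice 1 is free -> assigned | voices=[71 83 - - -]
Op 7: note_off(71): free voice 0 | voices=[- 83 - - -]
Op 8: note_on(62): voice 0 is free -> assigned | voices=[62 83 - - -]
Op 9: note_on(61): voice 2 is free -> assigned | voices=[62 83 61 - -]
Op 10: note_on(76): voice 3 is free -> assigned | voices=[62 83 61 76 -]

Answer: none 2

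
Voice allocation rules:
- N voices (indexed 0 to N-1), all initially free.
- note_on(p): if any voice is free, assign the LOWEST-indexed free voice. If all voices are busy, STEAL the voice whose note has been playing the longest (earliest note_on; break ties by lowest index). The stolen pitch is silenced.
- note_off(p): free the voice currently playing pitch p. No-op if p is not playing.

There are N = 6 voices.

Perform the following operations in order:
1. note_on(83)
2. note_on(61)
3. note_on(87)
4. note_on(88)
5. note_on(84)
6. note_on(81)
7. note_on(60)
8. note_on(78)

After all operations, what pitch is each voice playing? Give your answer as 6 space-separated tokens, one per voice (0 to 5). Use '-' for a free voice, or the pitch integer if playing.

Answer: 60 78 87 88 84 81

Derivation:
Op 1: note_on(83): voice 0 is free -> assigned | voices=[83 - - - - -]
Op 2: note_on(61): voice 1 is free -> assigned | voices=[83 61 - - - -]
Op 3: note_on(87): voice 2 is free -> assigned | voices=[83 61 87 - - -]
Op 4: note_on(88): voice 3 is free -> assigned | voices=[83 61 87 88 - -]
Op 5: note_on(84): voice 4 is free -> assigned | voices=[83 61 87 88 84 -]
Op 6: note_on(81): voice 5 is free -> assigned | voices=[83 61 87 88 84 81]
Op 7: note_on(60): all voices busy, STEAL voice 0 (pitch 83, oldest) -> assign | voices=[60 61 87 88 84 81]
Op 8: note_on(78): all voices busy, STEAL voice 1 (pitch 61, oldest) -> assign | voices=[60 78 87 88 84 81]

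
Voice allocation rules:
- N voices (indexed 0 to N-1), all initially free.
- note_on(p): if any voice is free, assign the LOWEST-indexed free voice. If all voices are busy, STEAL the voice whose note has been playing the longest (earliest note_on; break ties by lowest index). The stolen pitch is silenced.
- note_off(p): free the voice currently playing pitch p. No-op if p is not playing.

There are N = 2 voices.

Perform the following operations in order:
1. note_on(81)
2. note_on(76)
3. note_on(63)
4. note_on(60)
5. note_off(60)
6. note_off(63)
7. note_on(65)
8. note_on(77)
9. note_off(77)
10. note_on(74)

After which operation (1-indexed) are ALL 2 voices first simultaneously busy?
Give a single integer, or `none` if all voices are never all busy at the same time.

Op 1: note_on(81): voice 0 is free -> assigned | voices=[81 -]
Op 2: note_on(76): voice 1 is free -> assigned | voices=[81 76]
Op 3: note_on(63): all voices busy, STEAL voice 0 (pitch 81, oldest) -> assign | voices=[63 76]
Op 4: note_on(60): all voices busy, STEAL voice 1 (pitch 76, oldest) -> assign | voices=[63 60]
Op 5: note_off(60): free voice 1 | voices=[63 -]
Op 6: note_off(63): free voice 0 | voices=[- -]
Op 7: note_on(65): voice 0 is free -> assigned | voices=[65 -]
Op 8: note_on(77): voice 1 is free -> assigned | voices=[65 77]
Op 9: note_off(77): free voice 1 | voices=[65 -]
Op 10: note_on(74): voice 1 is free -> assigned | voices=[65 74]

Answer: 2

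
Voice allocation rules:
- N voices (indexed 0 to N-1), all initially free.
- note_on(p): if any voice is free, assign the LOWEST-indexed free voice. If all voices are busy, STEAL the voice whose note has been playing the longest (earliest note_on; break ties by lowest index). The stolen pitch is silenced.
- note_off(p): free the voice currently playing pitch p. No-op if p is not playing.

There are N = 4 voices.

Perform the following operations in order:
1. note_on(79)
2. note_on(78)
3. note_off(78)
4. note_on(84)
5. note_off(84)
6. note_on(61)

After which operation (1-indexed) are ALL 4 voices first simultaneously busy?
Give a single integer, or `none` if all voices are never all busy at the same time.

Op 1: note_on(79): voice 0 is free -> assigned | voices=[79 - - -]
Op 2: note_on(78): voice 1 is free -> assigned | voices=[79 78 - -]
Op 3: note_off(78): free voice 1 | voices=[79 - - -]
Op 4: note_on(84): voice 1 is free -> assigned | voices=[79 84 - -]
Op 5: note_off(84): free voice 1 | voices=[79 - - -]
Op 6: note_on(61): voice 1 is free -> assigned | voices=[79 61 - -]

Answer: none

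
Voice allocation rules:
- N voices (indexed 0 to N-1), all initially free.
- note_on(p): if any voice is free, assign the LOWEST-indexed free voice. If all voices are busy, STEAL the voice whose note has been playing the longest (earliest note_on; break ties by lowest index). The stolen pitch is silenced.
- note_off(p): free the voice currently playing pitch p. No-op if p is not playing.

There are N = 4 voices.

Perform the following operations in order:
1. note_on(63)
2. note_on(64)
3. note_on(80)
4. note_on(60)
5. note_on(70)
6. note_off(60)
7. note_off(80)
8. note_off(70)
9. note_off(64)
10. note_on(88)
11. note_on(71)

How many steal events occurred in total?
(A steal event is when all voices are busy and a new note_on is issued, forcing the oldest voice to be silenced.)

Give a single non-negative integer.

Op 1: note_on(63): voice 0 is free -> assigned | voices=[63 - - -]
Op 2: note_on(64): voice 1 is free -> assigned | voices=[63 64 - -]
Op 3: note_on(80): voice 2 is free -> assigned | voices=[63 64 80 -]
Op 4: note_on(60): voice 3 is free -> assigned | voices=[63 64 80 60]
Op 5: note_on(70): all voices busy, STEAL voice 0 (pitch 63, oldest) -> assign | voices=[70 64 80 60]
Op 6: note_off(60): free voice 3 | voices=[70 64 80 -]
Op 7: note_off(80): free voice 2 | voices=[70 64 - -]
Op 8: note_off(70): free voice 0 | voices=[- 64 - -]
Op 9: note_off(64): free voice 1 | voices=[- - - -]
Op 10: note_on(88): voice 0 is free -> assigned | voices=[88 - - -]
Op 11: note_on(71): voice 1 is free -> assigned | voices=[88 71 - -]

Answer: 1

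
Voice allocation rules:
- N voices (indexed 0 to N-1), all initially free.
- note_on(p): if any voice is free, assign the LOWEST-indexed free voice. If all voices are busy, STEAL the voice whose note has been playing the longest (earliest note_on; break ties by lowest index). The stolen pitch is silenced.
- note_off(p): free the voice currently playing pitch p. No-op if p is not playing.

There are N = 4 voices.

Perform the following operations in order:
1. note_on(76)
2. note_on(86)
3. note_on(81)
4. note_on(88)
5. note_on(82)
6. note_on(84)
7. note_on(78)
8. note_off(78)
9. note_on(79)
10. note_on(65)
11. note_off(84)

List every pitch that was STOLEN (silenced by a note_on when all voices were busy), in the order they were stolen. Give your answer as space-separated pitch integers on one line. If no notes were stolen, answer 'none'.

Answer: 76 86 81 88

Derivation:
Op 1: note_on(76): voice 0 is free -> assigned | voices=[76 - - -]
Op 2: note_on(86): voice 1 is free -> assigned | voices=[76 86 - -]
Op 3: note_on(81): voice 2 is free -> assigned | voices=[76 86 81 -]
Op 4: note_on(88): voice 3 is free -> assigned | voices=[76 86 81 88]
Op 5: note_on(82): all voices busy, STEAL voice 0 (pitch 76, oldest) -> assign | voices=[82 86 81 88]
Op 6: note_on(84): all voices busy, STEAL voice 1 (pitch 86, oldest) -> assign | voices=[82 84 81 88]
Op 7: note_on(78): all voices busy, STEAL voice 2 (pitch 81, oldest) -> assign | voices=[82 84 78 88]
Op 8: note_off(78): free voice 2 | voices=[82 84 - 88]
Op 9: note_on(79): voice 2 is free -> assigned | voices=[82 84 79 88]
Op 10: note_on(65): all voices busy, STEAL voice 3 (pitch 88, oldest) -> assign | voices=[82 84 79 65]
Op 11: note_off(84): free voice 1 | voices=[82 - 79 65]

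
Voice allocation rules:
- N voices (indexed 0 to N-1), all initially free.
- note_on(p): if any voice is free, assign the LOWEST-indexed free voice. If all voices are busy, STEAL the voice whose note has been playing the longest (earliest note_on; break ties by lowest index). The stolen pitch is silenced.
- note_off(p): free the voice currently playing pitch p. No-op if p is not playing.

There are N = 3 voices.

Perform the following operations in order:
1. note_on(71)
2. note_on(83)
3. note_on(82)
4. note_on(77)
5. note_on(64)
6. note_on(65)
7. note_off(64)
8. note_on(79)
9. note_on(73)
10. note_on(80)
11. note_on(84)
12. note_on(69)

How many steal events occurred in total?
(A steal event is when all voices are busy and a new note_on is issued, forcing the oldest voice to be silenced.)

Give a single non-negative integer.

Op 1: note_on(71): voice 0 is free -> assigned | voices=[71 - -]
Op 2: note_on(83): voice 1 is free -> assigned | voices=[71 83 -]
Op 3: note_on(82): voice 2 is free -> assigned | voices=[71 83 82]
Op 4: note_on(77): all voices busy, STEAL voice 0 (pitch 71, oldest) -> assign | voices=[77 83 82]
Op 5: note_on(64): all voices busy, STEAL voice 1 (pitch 83, oldest) -> assign | voices=[77 64 82]
Op 6: note_on(65): all voices busy, STEAL voice 2 (pitch 82, oldest) -> assign | voices=[77 64 65]
Op 7: note_off(64): free voice 1 | voices=[77 - 65]
Op 8: note_on(79): voice 1 is free -> assigned | voices=[77 79 65]
Op 9: note_on(73): all voices busy, STEAL voice 0 (pitch 77, oldest) -> assign | voices=[73 79 65]
Op 10: note_on(80): all voices busy, STEAL voice 2 (pitch 65, oldest) -> assign | voices=[73 79 80]
Op 11: note_on(84): all voices busy, STEAL voice 1 (pitch 79, oldest) -> assign | voices=[73 84 80]
Op 12: note_on(69): all voices busy, STEAL voice 0 (pitch 73, oldest) -> assign | voices=[69 84 80]

Answer: 7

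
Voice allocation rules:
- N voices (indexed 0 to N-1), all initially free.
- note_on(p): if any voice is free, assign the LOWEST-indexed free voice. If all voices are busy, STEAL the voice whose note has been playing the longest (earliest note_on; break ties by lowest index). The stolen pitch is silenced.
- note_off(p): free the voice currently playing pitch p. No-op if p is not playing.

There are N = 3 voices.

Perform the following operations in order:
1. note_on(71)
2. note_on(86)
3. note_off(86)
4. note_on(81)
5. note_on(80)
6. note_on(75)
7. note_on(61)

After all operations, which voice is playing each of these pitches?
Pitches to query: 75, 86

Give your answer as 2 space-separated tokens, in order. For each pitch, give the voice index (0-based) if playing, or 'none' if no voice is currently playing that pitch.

Answer: 0 none

Derivation:
Op 1: note_on(71): voice 0 is free -> assigned | voices=[71 - -]
Op 2: note_on(86): voice 1 is free -> assigned | voices=[71 86 -]
Op 3: note_off(86): free voice 1 | voices=[71 - -]
Op 4: note_on(81): voice 1 is free -> assigned | voices=[71 81 -]
Op 5: note_on(80): voice 2 is free -> assigned | voices=[71 81 80]
Op 6: note_on(75): all voices busy, STEAL voice 0 (pitch 71, oldest) -> assign | voices=[75 81 80]
Op 7: note_on(61): all voices busy, STEAL voice 1 (pitch 81, oldest) -> assign | voices=[75 61 80]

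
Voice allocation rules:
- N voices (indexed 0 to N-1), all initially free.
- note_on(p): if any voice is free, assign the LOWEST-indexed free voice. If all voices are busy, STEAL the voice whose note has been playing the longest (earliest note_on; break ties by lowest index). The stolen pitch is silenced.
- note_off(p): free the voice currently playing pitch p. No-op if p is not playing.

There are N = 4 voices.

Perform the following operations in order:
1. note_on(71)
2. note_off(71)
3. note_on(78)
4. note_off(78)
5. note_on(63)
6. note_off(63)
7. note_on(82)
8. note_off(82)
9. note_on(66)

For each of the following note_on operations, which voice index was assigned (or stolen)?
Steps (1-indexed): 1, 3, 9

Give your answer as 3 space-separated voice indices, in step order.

Op 1: note_on(71): voice 0 is free -> assigned | voices=[71 - - -]
Op 2: note_off(71): free voice 0 | voices=[- - - -]
Op 3: note_on(78): voice 0 is free -> assigned | voices=[78 - - -]
Op 4: note_off(78): free voice 0 | voices=[- - - -]
Op 5: note_on(63): voice 0 is free -> assigned | voices=[63 - - -]
Op 6: note_off(63): free voice 0 | voices=[- - - -]
Op 7: note_on(82): voice 0 is free -> assigned | voices=[82 - - -]
Op 8: note_off(82): free voice 0 | voices=[- - - -]
Op 9: note_on(66): voice 0 is free -> assigned | voices=[66 - - -]

Answer: 0 0 0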